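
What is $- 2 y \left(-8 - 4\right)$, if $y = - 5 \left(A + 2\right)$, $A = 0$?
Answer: $-240$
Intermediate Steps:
$y = -10$ ($y = - 5 \left(0 + 2\right) = \left(-5\right) 2 = -10$)
$- 2 y \left(-8 - 4\right) = \left(-2\right) \left(-10\right) \left(-8 - 4\right) = 20 \left(-12\right) = -240$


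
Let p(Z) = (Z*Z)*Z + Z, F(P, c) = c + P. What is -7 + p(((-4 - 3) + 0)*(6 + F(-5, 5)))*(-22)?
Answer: 1630853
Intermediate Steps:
F(P, c) = P + c
p(Z) = Z + Z**3 (p(Z) = Z**2*Z + Z = Z**3 + Z = Z + Z**3)
-7 + p(((-4 - 3) + 0)*(6 + F(-5, 5)))*(-22) = -7 + (((-4 - 3) + 0)*(6 + (-5 + 5)) + (((-4 - 3) + 0)*(6 + (-5 + 5)))**3)*(-22) = -7 + ((-7 + 0)*(6 + 0) + ((-7 + 0)*(6 + 0))**3)*(-22) = -7 + (-7*6 + (-7*6)**3)*(-22) = -7 + (-42 + (-42)**3)*(-22) = -7 + (-42 - 74088)*(-22) = -7 - 74130*(-22) = -7 + 1630860 = 1630853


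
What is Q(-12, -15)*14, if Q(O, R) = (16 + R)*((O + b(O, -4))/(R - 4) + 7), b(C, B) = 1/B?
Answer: 4067/38 ≈ 107.03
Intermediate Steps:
Q(O, R) = (7 + (-¼ + O)/(-4 + R))*(16 + R) (Q(O, R) = (16 + R)*((O + 1/(-4))/(R - 4) + 7) = (16 + R)*((O - ¼)/(-4 + R) + 7) = (16 + R)*((-¼ + O)/(-4 + R) + 7) = (16 + R)*(7 + (-¼ + O)/(-4 + R)) = (7 + (-¼ + O)/(-4 + R))*(16 + R))
Q(-12, -15)*14 = ((-452 + 7*(-15)² + 16*(-12) + (335/4)*(-15) - 12*(-15))/(-4 - 15))*14 = ((-452 + 7*225 - 192 - 5025/4 + 180)/(-19))*14 = -(-452 + 1575 - 192 - 5025/4 + 180)/19*14 = -1/19*(-581/4)*14 = (581/76)*14 = 4067/38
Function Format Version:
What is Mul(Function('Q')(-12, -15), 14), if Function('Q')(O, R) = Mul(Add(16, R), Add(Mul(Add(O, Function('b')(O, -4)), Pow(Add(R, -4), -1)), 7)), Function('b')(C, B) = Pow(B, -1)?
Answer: Rational(4067, 38) ≈ 107.03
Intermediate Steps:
Function('Q')(O, R) = Mul(Add(7, Mul(Pow(Add(-4, R), -1), Add(Rational(-1, 4), O))), Add(16, R)) (Function('Q')(O, R) = Mul(Add(16, R), Add(Mul(Add(O, Pow(-4, -1)), Pow(Add(R, -4), -1)), 7)) = Mul(Add(16, R), Add(Mul(Add(O, Rational(-1, 4)), Pow(Add(-4, R), -1)), 7)) = Mul(Add(16, R), Add(Mul(Add(Rational(-1, 4), O), Pow(Add(-4, R), -1)), 7)) = Mul(Add(16, R), Add(Mul(Pow(Add(-4, R), -1), Add(Rational(-1, 4), O)), 7)) = Mul(Add(16, R), Add(7, Mul(Pow(Add(-4, R), -1), Add(Rational(-1, 4), O)))) = Mul(Add(7, Mul(Pow(Add(-4, R), -1), Add(Rational(-1, 4), O))), Add(16, R)))
Mul(Function('Q')(-12, -15), 14) = Mul(Mul(Pow(Add(-4, -15), -1), Add(-452, Mul(7, Pow(-15, 2)), Mul(16, -12), Mul(Rational(335, 4), -15), Mul(-12, -15))), 14) = Mul(Mul(Pow(-19, -1), Add(-452, Mul(7, 225), -192, Rational(-5025, 4), 180)), 14) = Mul(Mul(Rational(-1, 19), Add(-452, 1575, -192, Rational(-5025, 4), 180)), 14) = Mul(Mul(Rational(-1, 19), Rational(-581, 4)), 14) = Mul(Rational(581, 76), 14) = Rational(4067, 38)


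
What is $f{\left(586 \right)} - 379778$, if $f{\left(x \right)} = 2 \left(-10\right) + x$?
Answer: $-379212$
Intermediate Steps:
$f{\left(x \right)} = -20 + x$
$f{\left(586 \right)} - 379778 = \left(-20 + 586\right) - 379778 = 566 - 379778 = -379212$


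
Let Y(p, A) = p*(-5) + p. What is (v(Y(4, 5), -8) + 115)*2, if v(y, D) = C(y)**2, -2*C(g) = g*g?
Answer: 32998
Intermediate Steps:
Y(p, A) = -4*p (Y(p, A) = -5*p + p = -4*p)
C(g) = -g**2/2 (C(g) = -g*g/2 = -g**2/2)
v(y, D) = y**4/4 (v(y, D) = (-y**2/2)**2 = y**4/4)
(v(Y(4, 5), -8) + 115)*2 = ((-4*4)**4/4 + 115)*2 = ((1/4)*(-16)**4 + 115)*2 = ((1/4)*65536 + 115)*2 = (16384 + 115)*2 = 16499*2 = 32998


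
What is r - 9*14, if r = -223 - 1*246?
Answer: -595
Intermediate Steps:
r = -469 (r = -223 - 246 = -469)
r - 9*14 = -469 - 9*14 = -469 - 126 = -595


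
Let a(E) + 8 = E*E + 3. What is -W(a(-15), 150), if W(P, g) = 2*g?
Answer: -300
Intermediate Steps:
a(E) = -5 + E**2 (a(E) = -8 + (E*E + 3) = -8 + (E**2 + 3) = -8 + (3 + E**2) = -5 + E**2)
-W(a(-15), 150) = -2*150 = -1*300 = -300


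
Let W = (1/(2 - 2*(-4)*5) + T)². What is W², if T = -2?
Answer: 47458321/3111696 ≈ 15.252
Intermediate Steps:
W = 6889/1764 (W = (1/(2 - 2*(-4)*5) - 2)² = (1/(2 + 8*5) - 2)² = (1/(2 + 40) - 2)² = (1/42 - 2)² = (-83/42)² = 6889/1764 ≈ 3.9053)
W² = (6889/1764)² = 47458321/3111696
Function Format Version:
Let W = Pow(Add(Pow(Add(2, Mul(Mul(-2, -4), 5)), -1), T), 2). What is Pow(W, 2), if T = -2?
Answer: Rational(47458321, 3111696) ≈ 15.252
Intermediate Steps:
W = Rational(6889, 1764) (W = Pow(Add(Pow(Add(2, Mul(Mul(-2, -4), 5)), -1), -2), 2) = Pow(Add(Pow(Add(2, Mul(8, 5)), -1), -2), 2) = Pow(Add(Pow(Add(2, 40), -1), -2), 2) = Pow(Add(Pow(42, -1), -2), 2) = Pow(Add(Rational(1, 42), -2), 2) = Pow(Rational(-83, 42), 2) = Rational(6889, 1764) ≈ 3.9053)
Pow(W, 2) = Pow(Rational(6889, 1764), 2) = Rational(47458321, 3111696)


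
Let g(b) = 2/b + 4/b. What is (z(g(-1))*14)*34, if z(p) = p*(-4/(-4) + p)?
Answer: 14280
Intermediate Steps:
g(b) = 6/b
z(p) = p*(1 + p) (z(p) = p*(-4*(-¼) + p) = p*(1 + p))
(z(g(-1))*14)*34 = (((6/(-1))*(1 + 6/(-1)))*14)*34 = (((6*(-1))*(1 + 6*(-1)))*14)*34 = (-6*(1 - 6)*14)*34 = (-6*(-5)*14)*34 = (30*14)*34 = 420*34 = 14280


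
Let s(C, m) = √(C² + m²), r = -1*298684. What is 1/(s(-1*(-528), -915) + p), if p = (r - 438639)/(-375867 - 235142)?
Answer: -450510988907/416641326201172400 + 1119995994243*√124001/416641326201172400 ≈ 0.00094552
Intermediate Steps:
r = -298684
p = 737323/611009 (p = (-298684 - 438639)/(-375867 - 235142) = -737323/(-611009) = -737323*(-1/611009) = 737323/611009 ≈ 1.2067)
1/(s(-1*(-528), -915) + p) = 1/(√((-1*(-528))² + (-915)²) + 737323/611009) = 1/(√(528² + 837225) + 737323/611009) = 1/(√(278784 + 837225) + 737323/611009) = 1/(√1116009 + 737323/611009) = 1/(3*√124001 + 737323/611009) = 1/(737323/611009 + 3*√124001)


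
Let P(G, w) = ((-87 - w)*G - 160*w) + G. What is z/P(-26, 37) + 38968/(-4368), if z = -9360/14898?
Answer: -1266188561/141933246 ≈ -8.9210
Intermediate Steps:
z = -120/191 (z = -9360*1/14898 = -120/191 ≈ -0.62827)
P(G, w) = G - 160*w + G*(-87 - w) (P(G, w) = (G*(-87 - w) - 160*w) + G = (-160*w + G*(-87 - w)) + G = G - 160*w + G*(-87 - w))
z/P(-26, 37) + 38968/(-4368) = -120/(191*(-160*37 - 86*(-26) - 1*(-26)*37)) + 38968/(-4368) = -120/(191*(-5920 + 2236 + 962)) + 38968*(-1/4368) = -120/191/(-2722) - 4871/546 = -120/191*(-1/2722) - 4871/546 = 60/259951 - 4871/546 = -1266188561/141933246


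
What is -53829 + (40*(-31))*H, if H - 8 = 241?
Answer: -362589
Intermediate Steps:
H = 249 (H = 8 + 241 = 249)
-53829 + (40*(-31))*H = -53829 + (40*(-31))*249 = -53829 - 1240*249 = -53829 - 308760 = -362589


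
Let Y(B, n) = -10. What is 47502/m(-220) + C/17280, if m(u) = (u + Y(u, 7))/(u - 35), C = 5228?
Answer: 5232850381/99360 ≈ 52666.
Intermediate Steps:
m(u) = (-10 + u)/(-35 + u) (m(u) = (u - 10)/(u - 35) = (-10 + u)/(-35 + u))
47502/m(-220) + C/17280 = 47502/(((-10 - 220)/(-35 - 220))) + 5228/17280 = 47502/((-230/(-255))) + 5228*(1/17280) = 47502/((-1/255*(-230))) + 1307/4320 = 47502/(46/51) + 1307/4320 = 47502*(51/46) + 1307/4320 = 1211301/23 + 1307/4320 = 5232850381/99360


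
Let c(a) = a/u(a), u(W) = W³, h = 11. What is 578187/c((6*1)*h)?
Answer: 2518582572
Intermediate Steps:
c(a) = a⁻² (c(a) = a/(a³) = a/a³ = a⁻²)
578187/c((6*1)*h) = 578187/(((6*1)*11)⁻²) = 578187/((6*11)⁻²) = 578187/(66⁻²) = 578187/(1/4356) = 578187*4356 = 2518582572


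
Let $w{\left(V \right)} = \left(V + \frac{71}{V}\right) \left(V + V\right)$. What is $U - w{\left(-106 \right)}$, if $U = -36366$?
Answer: $-58980$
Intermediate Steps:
$w{\left(V \right)} = 2 V \left(V + \frac{71}{V}\right)$ ($w{\left(V \right)} = \left(V + \frac{71}{V}\right) 2 V = 2 V \left(V + \frac{71}{V}\right)$)
$U - w{\left(-106 \right)} = -36366 - \left(142 + 2 \left(-106\right)^{2}\right) = -36366 - \left(142 + 2 \cdot 11236\right) = -36366 - \left(142 + 22472\right) = -36366 - 22614 = -58980$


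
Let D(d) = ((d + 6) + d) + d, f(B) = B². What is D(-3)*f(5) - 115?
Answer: -190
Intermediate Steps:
D(d) = 6 + 3*d (D(d) = ((6 + d) + d) + d = (6 + 2*d) + d = 6 + 3*d)
D(-3)*f(5) - 115 = (6 + 3*(-3))*5² - 115 = (6 - 9)*25 - 115 = -3*25 - 115 = -75 - 115 = -190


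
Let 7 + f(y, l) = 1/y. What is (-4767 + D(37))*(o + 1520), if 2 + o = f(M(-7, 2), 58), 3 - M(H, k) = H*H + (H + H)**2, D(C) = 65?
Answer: -859669011/121 ≈ -7.1047e+6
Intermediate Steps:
M(H, k) = 3 - 5*H**2 (M(H, k) = 3 - (H*H + (H + H)**2) = 3 - (H**2 + (2*H)**2) = 3 - (H**2 + 4*H**2) = 3 - 5*H**2)
f(y, l) = -7 + 1/y
o = -2179/242 (o = -2 + (-7 + 1/(3 - 5*(-7)**2)) = -2 + (-7 + 1/(3 - 5*49)) = -2 + (-7 + 1/(3 - 245)) = -2 + (-7 + 1/(-242)) = -2 + (-7 - 1/242) = -2 - 1695/242 = -2179/242 ≈ -9.0041)
(-4767 + D(37))*(o + 1520) = (-4767 + 65)*(-2179/242 + 1520) = -4702*365661/242 = -859669011/121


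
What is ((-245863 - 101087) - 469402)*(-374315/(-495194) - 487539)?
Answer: 98544304384740176/247597 ≈ 3.9800e+11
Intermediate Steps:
((-245863 - 101087) - 469402)*(-374315/(-495194) - 487539) = (-346950 - 469402)*(-374315*(-1/495194) - 487539) = -816352*(374315/495194 - 487539) = -816352*(-241426013251/495194) = 98544304384740176/247597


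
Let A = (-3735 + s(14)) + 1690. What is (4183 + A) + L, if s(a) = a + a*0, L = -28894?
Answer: -26742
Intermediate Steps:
s(a) = a (s(a) = a + 0 = a)
A = -2031 (A = (-3735 + 14) + 1690 = -3721 + 1690 = -2031)
(4183 + A) + L = (4183 - 2031) - 28894 = 2152 - 28894 = -26742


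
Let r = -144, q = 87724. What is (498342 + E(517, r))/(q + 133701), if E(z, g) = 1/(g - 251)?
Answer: 196845089/87462875 ≈ 2.2506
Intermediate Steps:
E(z, g) = 1/(-251 + g)
(498342 + E(517, r))/(q + 133701) = (498342 + 1/(-251 - 144))/(87724 + 133701) = (498342 + 1/(-395))/221425 = (498342 - 1/395)*(1/221425) = (196845089/395)*(1/221425) = 196845089/87462875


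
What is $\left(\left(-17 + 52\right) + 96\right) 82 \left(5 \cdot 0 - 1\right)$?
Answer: $-10742$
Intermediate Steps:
$\left(\left(-17 + 52\right) + 96\right) 82 \left(5 \cdot 0 - 1\right) = \left(35 + 96\right) 82 \left(0 - 1\right) = 131 \cdot 82 \left(-1\right) = 131 \left(-82\right) = -10742$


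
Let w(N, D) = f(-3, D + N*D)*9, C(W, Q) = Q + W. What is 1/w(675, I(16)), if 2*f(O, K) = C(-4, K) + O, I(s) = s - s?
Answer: -2/63 ≈ -0.031746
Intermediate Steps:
I(s) = 0
f(O, K) = -2 + K/2 + O/2 (f(O, K) = ((K - 4) + O)/2 = ((-4 + K) + O)/2 = (-4 + K + O)/2 = -2 + K/2 + O/2)
w(N, D) = -63/2 + 9*D/2 + 9*D*N/2 (w(N, D) = (-2 + (D + N*D)/2 + (1/2)*(-3))*9 = (-2 + (D + D*N)/2 - 3/2)*9 = (-2 + (D/2 + D*N/2) - 3/2)*9 = (-7/2 + D/2 + D*N/2)*9 = -63/2 + 9*D/2 + 9*D*N/2)
1/w(675, I(16)) = 1/(-63/2 + (9/2)*0*(1 + 675)) = 1/(-63/2 + (9/2)*0*676) = 1/(-63/2 + 0) = 1/(-63/2) = -2/63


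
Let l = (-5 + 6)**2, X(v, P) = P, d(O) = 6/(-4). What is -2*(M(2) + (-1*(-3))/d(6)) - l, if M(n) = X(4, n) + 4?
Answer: -9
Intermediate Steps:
d(O) = -3/2 (d(O) = 6*(-1/4) = -3/2)
M(n) = 4 + n (M(n) = n + 4 = 4 + n)
l = 1 (l = 1**2 = 1)
-2*(M(2) + (-1*(-3))/d(6)) - l = -2*((4 + 2) + (-1*(-3))/(-3/2)) - 1*1 = -2*(6 + 3*(-2/3)) - 1 = -2*(6 - 2) - 1 = -2*4 - 1 = -8 - 1 = -9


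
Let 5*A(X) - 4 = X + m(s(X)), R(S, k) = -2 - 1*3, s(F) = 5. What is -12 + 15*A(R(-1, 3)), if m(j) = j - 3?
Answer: -9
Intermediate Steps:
m(j) = -3 + j
R(S, k) = -5 (R(S, k) = -2 - 3 = -5)
A(X) = 6/5 + X/5 (A(X) = ⅘ + (X + (-3 + 5))/5 = ⅘ + (X + 2)/5 = ⅘ + (2 + X)/5 = ⅘ + (⅖ + X/5) = 6/5 + X/5)
-12 + 15*A(R(-1, 3)) = -12 + 15*(6/5 + (⅕)*(-5)) = -12 + 15*(6/5 - 1) = -12 + 15*(⅕) = -12 + 3 = -9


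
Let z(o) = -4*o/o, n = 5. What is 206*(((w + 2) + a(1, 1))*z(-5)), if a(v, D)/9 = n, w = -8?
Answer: -32136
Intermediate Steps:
a(v, D) = 45 (a(v, D) = 9*5 = 45)
z(o) = -4 (z(o) = -4*1 = -4)
206*(((w + 2) + a(1, 1))*z(-5)) = 206*(((-8 + 2) + 45)*(-4)) = 206*((-6 + 45)*(-4)) = 206*(39*(-4)) = 206*(-156) = -32136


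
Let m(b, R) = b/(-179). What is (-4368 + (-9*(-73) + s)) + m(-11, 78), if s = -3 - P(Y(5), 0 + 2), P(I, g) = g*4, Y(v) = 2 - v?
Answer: -666227/179 ≈ -3721.9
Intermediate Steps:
m(b, R) = -b/179 (m(b, R) = b*(-1/179) = -b/179)
P(I, g) = 4*g
s = -11 (s = -3 - 4*(0 + 2) = -3 - 4*2 = -3 - 1*8 = -3 - 8 = -11)
(-4368 + (-9*(-73) + s)) + m(-11, 78) = (-4368 + (-9*(-73) - 11)) - 1/179*(-11) = (-4368 + (657 - 11)) + 11/179 = (-4368 + 646) + 11/179 = -3722 + 11/179 = -666227/179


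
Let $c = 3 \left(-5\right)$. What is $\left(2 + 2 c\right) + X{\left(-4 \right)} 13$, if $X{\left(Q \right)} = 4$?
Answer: $24$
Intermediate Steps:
$c = -15$
$\left(2 + 2 c\right) + X{\left(-4 \right)} 13 = \left(2 + 2 \left(-15\right)\right) + 4 \cdot 13 = \left(2 - 30\right) + 52 = -28 + 52 = 24$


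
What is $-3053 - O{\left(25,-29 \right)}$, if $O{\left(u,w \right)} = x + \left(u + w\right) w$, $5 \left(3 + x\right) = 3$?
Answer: $- \frac{15833}{5} \approx -3166.6$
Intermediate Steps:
$x = - \frac{12}{5}$ ($x = -3 + \frac{1}{5} \cdot 3 = -3 + \frac{3}{5} = - \frac{12}{5} \approx -2.4$)
$O{\left(u,w \right)} = - \frac{12}{5} + w \left(u + w\right)$ ($O{\left(u,w \right)} = - \frac{12}{5} + \left(u + w\right) w = - \frac{12}{5} + w \left(u + w\right)$)
$-3053 - O{\left(25,-29 \right)} = -3053 - \left(- \frac{12}{5} + \left(-29\right)^{2} + 25 \left(-29\right)\right) = -3053 - \left(- \frac{12}{5} + 841 - 725\right) = -3053 - \frac{568}{5} = - \frac{15833}{5}$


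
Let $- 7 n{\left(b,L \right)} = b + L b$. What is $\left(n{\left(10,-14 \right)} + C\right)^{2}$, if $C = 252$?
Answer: $\frac{3587236}{49} \approx 73209.0$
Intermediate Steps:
$n{\left(b,L \right)} = - \frac{b}{7} - \frac{L b}{7}$ ($n{\left(b,L \right)} = - \frac{b + L b}{7} = - \frac{b}{7} - \frac{L b}{7}$)
$\left(n{\left(10,-14 \right)} + C\right)^{2} = \left(\left(- \frac{1}{7}\right) 10 \left(1 - 14\right) + 252\right)^{2} = \left(\left(- \frac{1}{7}\right) 10 \left(-13\right) + 252\right)^{2} = \left(\frac{130}{7} + 252\right)^{2} = \left(\frac{1894}{7}\right)^{2} = \frac{3587236}{49}$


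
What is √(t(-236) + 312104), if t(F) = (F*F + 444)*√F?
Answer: 2*√(78026 + 28070*I*√59) ≈ 783.99 + 550.03*I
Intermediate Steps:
t(F) = √F*(444 + F²) (t(F) = (F² + 444)*√F = (444 + F²)*√F = √F*(444 + F²))
√(t(-236) + 312104) = √(√(-236)*(444 + (-236)²) + 312104) = √((2*I*√59)*(444 + 55696) + 312104) = √((2*I*√59)*56140 + 312104) = √(112280*I*√59 + 312104) = √(312104 + 112280*I*√59)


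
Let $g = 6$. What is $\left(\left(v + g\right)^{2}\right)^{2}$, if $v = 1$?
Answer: $2401$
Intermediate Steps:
$\left(\left(v + g\right)^{2}\right)^{2} = \left(\left(1 + 6\right)^{2}\right)^{2} = \left(7^{2}\right)^{2} = 49^{2} = 2401$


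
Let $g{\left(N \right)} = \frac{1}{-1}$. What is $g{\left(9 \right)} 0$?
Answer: $0$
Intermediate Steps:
$g{\left(N \right)} = -1$
$g{\left(9 \right)} 0 = \left(-1\right) 0 = 0$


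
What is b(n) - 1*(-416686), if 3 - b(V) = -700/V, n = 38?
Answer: 7917441/19 ≈ 4.1671e+5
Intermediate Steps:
b(V) = 3 + 700/V (b(V) = 3 - (-700)/V = 3 + 700/V)
b(n) - 1*(-416686) = (3 + 700/38) - 1*(-416686) = (3 + 700*(1/38)) + 416686 = (3 + 350/19) + 416686 = 407/19 + 416686 = 7917441/19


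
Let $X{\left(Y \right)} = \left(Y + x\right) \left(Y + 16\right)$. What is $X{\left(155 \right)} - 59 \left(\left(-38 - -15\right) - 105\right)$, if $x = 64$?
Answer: $45001$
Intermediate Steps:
$X{\left(Y \right)} = \left(16 + Y\right) \left(64 + Y\right)$ ($X{\left(Y \right)} = \left(Y + 64\right) \left(Y + 16\right) = \left(64 + Y\right) \left(16 + Y\right) = \left(16 + Y\right) \left(64 + Y\right)$)
$X{\left(155 \right)} - 59 \left(\left(-38 - -15\right) - 105\right) = \left(1024 + 155^{2} + 80 \cdot 155\right) - 59 \left(\left(-38 - -15\right) - 105\right) = \left(1024 + 24025 + 12400\right) - 59 \left(\left(-38 + 15\right) - 105\right) = 37449 - 59 \left(-23 - 105\right) = 37449 - 59 \left(-128\right) = 37449 - -7552 = 37449 + 7552 = 45001$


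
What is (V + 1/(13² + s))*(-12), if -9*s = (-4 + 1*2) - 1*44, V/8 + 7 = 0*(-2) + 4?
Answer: 451188/1567 ≈ 287.93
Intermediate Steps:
V = -24 (V = -56 + 8*(0*(-2) + 4) = -56 + 8*(0 + 4) = -56 + 8*4 = -56 + 32 = -24)
s = 46/9 (s = -((-4 + 1*2) - 1*44)/9 = -((-4 + 2) - 44)/9 = -(-2 - 44)/9 = -⅑*(-46) = 46/9 ≈ 5.1111)
(V + 1/(13² + s))*(-12) = (-24 + 1/(13² + 46/9))*(-12) = (-24 + 1/(169 + 46/9))*(-12) = (-24 + 1/(1567/9))*(-12) = (-24 + 9/1567)*(-12) = -37599/1567*(-12) = 451188/1567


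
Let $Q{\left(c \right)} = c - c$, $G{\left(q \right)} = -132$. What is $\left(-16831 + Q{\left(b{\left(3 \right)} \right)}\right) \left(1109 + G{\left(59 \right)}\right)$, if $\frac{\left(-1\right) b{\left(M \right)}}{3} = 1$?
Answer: $-16443887$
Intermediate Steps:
$b{\left(M \right)} = -3$ ($b{\left(M \right)} = \left(-3\right) 1 = -3$)
$Q{\left(c \right)} = 0$
$\left(-16831 + Q{\left(b{\left(3 \right)} \right)}\right) \left(1109 + G{\left(59 \right)}\right) = \left(-16831 + 0\right) \left(1109 - 132\right) = \left(-16831\right) 977 = -16443887$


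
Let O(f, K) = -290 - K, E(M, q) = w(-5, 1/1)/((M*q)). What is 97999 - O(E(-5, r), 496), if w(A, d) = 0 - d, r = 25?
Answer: 98785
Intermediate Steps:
w(A, d) = -d
E(M, q) = -1/(M*q) (E(M, q) = (-1/1)/((M*q)) = (-1*1)*(1/(M*q)) = -1/(M*q))
97999 - O(E(-5, r), 496) = 97999 - (-290 - 1*496) = 97999 - (-290 - 496) = 97999 - 1*(-786) = 97999 + 786 = 98785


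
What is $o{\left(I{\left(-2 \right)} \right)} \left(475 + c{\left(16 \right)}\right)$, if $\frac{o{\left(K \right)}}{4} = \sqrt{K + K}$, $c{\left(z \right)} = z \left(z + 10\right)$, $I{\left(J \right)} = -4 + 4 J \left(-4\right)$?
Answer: $7128 \sqrt{14} \approx 26671.0$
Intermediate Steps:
$I{\left(J \right)} = -4 - 16 J$
$c{\left(z \right)} = z \left(10 + z\right)$
$o{\left(K \right)} = 4 \sqrt{2} \sqrt{K}$ ($o{\left(K \right)} = 4 \sqrt{K + K} = 4 \sqrt{2 K} = 4 \sqrt{2} \sqrt{K}$)
$o{\left(I{\left(-2 \right)} \right)} \left(475 + c{\left(16 \right)}\right) = 4 \sqrt{2} \sqrt{-4 - -32} \left(475 + 16 \left(10 + 16\right)\right) = 4 \sqrt{2} \sqrt{-4 + 32} \left(475 + 16 \cdot 26\right) = 4 \sqrt{2} \sqrt{28} \left(475 + 416\right) = 4 \sqrt{2} \cdot 2 \sqrt{7} \cdot 891 = 8 \sqrt{14} \cdot 891 = 7128 \sqrt{14}$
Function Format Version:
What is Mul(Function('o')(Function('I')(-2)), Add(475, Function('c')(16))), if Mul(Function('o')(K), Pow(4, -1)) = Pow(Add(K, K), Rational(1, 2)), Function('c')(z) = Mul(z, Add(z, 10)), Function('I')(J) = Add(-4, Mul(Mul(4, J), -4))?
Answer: Mul(7128, Pow(14, Rational(1, 2))) ≈ 26671.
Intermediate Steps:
Function('I')(J) = Add(-4, Mul(-16, J))
Function('c')(z) = Mul(z, Add(10, z))
Function('o')(K) = Mul(4, Pow(2, Rational(1, 2)), Pow(K, Rational(1, 2))) (Function('o')(K) = Mul(4, Pow(Add(K, K), Rational(1, 2))) = Mul(4, Pow(Mul(2, K), Rational(1, 2))) = Mul(4, Mul(Pow(2, Rational(1, 2)), Pow(K, Rational(1, 2)))) = Mul(4, Pow(2, Rational(1, 2)), Pow(K, Rational(1, 2))))
Mul(Function('o')(Function('I')(-2)), Add(475, Function('c')(16))) = Mul(Mul(4, Pow(2, Rational(1, 2)), Pow(Add(-4, Mul(-16, -2)), Rational(1, 2))), Add(475, Mul(16, Add(10, 16)))) = Mul(Mul(4, Pow(2, Rational(1, 2)), Pow(Add(-4, 32), Rational(1, 2))), Add(475, Mul(16, 26))) = Mul(Mul(4, Pow(2, Rational(1, 2)), Pow(28, Rational(1, 2))), Add(475, 416)) = Mul(Mul(4, Pow(2, Rational(1, 2)), Mul(2, Pow(7, Rational(1, 2)))), 891) = Mul(Mul(8, Pow(14, Rational(1, 2))), 891) = Mul(7128, Pow(14, Rational(1, 2)))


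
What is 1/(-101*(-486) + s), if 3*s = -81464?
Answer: 3/65794 ≈ 4.5597e-5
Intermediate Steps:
s = -81464/3 (s = (⅓)*(-81464) = -81464/3 ≈ -27155.)
1/(-101*(-486) + s) = 1/(-101*(-486) - 81464/3) = 1/(49086 - 81464/3) = 1/(65794/3) = 3/65794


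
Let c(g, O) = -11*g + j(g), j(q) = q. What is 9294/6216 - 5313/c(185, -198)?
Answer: 113107/25900 ≈ 4.3671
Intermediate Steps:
c(g, O) = -10*g (c(g, O) = -11*g + g = -10*g)
9294/6216 - 5313/c(185, -198) = 9294/6216 - 5313/((-10*185)) = 9294*(1/6216) - 5313/(-1850) = 1549/1036 - 5313*(-1/1850) = 1549/1036 + 5313/1850 = 113107/25900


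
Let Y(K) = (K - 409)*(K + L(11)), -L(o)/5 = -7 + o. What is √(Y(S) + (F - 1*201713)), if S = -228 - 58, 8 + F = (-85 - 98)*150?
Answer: I*√16501 ≈ 128.46*I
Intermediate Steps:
L(o) = 35 - 5*o (L(o) = -5*(-7 + o) = 35 - 5*o)
F = -27458 (F = -8 + (-85 - 98)*150 = -8 - 183*150 = -8 - 27450 = -27458)
S = -286
Y(K) = (-409 + K)*(-20 + K) (Y(K) = (K - 409)*(K + (35 - 5*11)) = (-409 + K)*(K + (35 - 55)) = (-409 + K)*(K - 20) = (-409 + K)*(-20 + K))
√(Y(S) + (F - 1*201713)) = √((8180 + (-286)² - 429*(-286)) + (-27458 - 1*201713)) = √((8180 + 81796 + 122694) + (-27458 - 201713)) = √(212670 - 229171) = √(-16501) = I*√16501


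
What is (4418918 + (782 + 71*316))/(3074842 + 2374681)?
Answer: 4442136/5449523 ≈ 0.81514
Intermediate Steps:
(4418918 + (782 + 71*316))/(3074842 + 2374681) = (4418918 + (782 + 22436))/5449523 = (4418918 + 23218)*(1/5449523) = 4442136*(1/5449523) = 4442136/5449523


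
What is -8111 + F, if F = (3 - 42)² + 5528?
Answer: -1062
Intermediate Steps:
F = 7049 (F = (-39)² + 5528 = 1521 + 5528 = 7049)
-8111 + F = -8111 + 7049 = -1062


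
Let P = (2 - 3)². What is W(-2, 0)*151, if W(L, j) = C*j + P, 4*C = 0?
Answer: 151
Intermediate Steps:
C = 0 (C = (¼)*0 = 0)
P = 1 (P = (-1)² = 1)
W(L, j) = 1 (W(L, j) = 0*j + 1 = 0 + 1 = 1)
W(-2, 0)*151 = 1*151 = 151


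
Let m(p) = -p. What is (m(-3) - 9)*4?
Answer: -24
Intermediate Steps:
(m(-3) - 9)*4 = (-1*(-3) - 9)*4 = (3 - 9)*4 = -6*4 = -24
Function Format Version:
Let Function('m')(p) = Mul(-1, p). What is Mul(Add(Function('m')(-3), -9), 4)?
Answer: -24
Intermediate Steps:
Mul(Add(Function('m')(-3), -9), 4) = Mul(Add(Mul(-1, -3), -9), 4) = Mul(Add(3, -9), 4) = Mul(-6, 4) = -24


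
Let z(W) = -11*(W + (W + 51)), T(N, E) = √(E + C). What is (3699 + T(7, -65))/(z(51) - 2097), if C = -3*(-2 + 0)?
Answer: -137/140 - I*√59/3780 ≈ -0.97857 - 0.002032*I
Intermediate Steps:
C = 6 (C = -3*(-2) = 6)
T(N, E) = √(6 + E) (T(N, E) = √(E + 6) = √(6 + E))
z(W) = -561 - 22*W (z(W) = -11*(W + (51 + W)) = -11*(51 + 2*W) = -561 - 22*W)
(3699 + T(7, -65))/(z(51) - 2097) = (3699 + √(6 - 65))/((-561 - 22*51) - 2097) = (3699 + √(-59))/((-561 - 1122) - 2097) = (3699 + I*√59)/(-1683 - 2097) = (3699 + I*√59)/(-3780) = (3699 + I*√59)*(-1/3780) = -137/140 - I*√59/3780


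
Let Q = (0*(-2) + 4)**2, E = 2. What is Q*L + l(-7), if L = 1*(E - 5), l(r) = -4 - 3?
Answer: -55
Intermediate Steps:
l(r) = -7
L = -3 (L = 1*(2 - 5) = 1*(-3) = -3)
Q = 16 (Q = (0 + 4)**2 = 4**2 = 16)
Q*L + l(-7) = 16*(-3) - 7 = -48 - 7 = -55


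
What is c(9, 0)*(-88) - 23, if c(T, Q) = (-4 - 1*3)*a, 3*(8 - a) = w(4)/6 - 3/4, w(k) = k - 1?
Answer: 14869/3 ≈ 4956.3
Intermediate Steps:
w(k) = -1 + k
a = 97/12 (a = 8 - ((-1 + 4)/6 - 3/4)/3 = 8 - (3*(1/6) - 3*1/4)/3 = 8 - (1/2 - 3/4)/3 = 8 - 1/3*(-1/4) = 8 + 1/12 = 97/12 ≈ 8.0833)
c(T, Q) = -679/12 (c(T, Q) = (-4 - 1*3)*(97/12) = (-4 - 3)*(97/12) = -7*97/12 = -679/12)
c(9, 0)*(-88) - 23 = -679/12*(-88) - 23 = 14938/3 - 23 = 14869/3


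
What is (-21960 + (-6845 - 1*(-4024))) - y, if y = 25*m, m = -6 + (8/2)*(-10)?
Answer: -23631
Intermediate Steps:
m = -46 (m = -6 + (8*(1/2))*(-10) = -6 + 4*(-10) = -6 - 40 = -46)
y = -1150 (y = 25*(-46) = -1150)
(-21960 + (-6845 - 1*(-4024))) - y = (-21960 + (-6845 - 1*(-4024))) - 1*(-1150) = (-21960 + (-6845 + 4024)) + 1150 = (-21960 - 2821) + 1150 = -24781 + 1150 = -23631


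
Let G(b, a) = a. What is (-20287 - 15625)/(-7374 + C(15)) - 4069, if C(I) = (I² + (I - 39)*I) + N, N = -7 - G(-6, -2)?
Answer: -15269277/3757 ≈ -4064.2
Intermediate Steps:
N = -5 (N = -7 - 1*(-2) = -7 + 2 = -5)
C(I) = -5 + I² + I*(-39 + I) (C(I) = (I² + (I - 39)*I) - 5 = (I² + (-39 + I)*I) - 5 = (I² + I*(-39 + I)) - 5 = -5 + I² + I*(-39 + I))
(-20287 - 15625)/(-7374 + C(15)) - 4069 = (-20287 - 15625)/(-7374 + (-5 - 39*15 + 2*15²)) - 4069 = -35912/(-7374 + (-5 - 585 + 2*225)) - 4069 = -35912/(-7374 + (-5 - 585 + 450)) - 4069 = -35912/(-7374 - 140) - 4069 = -35912/(-7514) - 4069 = -35912*(-1/7514) - 4069 = 17956/3757 - 4069 = -15269277/3757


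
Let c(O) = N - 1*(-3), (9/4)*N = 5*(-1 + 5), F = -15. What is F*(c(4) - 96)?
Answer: 3785/3 ≈ 1261.7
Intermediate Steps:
N = 80/9 (N = 4*(5*(-1 + 5))/9 = 4*(5*4)/9 = (4/9)*20 = 80/9 ≈ 8.8889)
c(O) = 107/9 (c(O) = 80/9 - 1*(-3) = 80/9 + 3 = 107/9)
F*(c(4) - 96) = -15*(107/9 - 96) = -15*(-757/9) = 3785/3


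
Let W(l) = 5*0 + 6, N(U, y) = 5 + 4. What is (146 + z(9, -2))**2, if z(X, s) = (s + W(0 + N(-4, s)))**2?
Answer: 26244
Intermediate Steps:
N(U, y) = 9
W(l) = 6 (W(l) = 0 + 6 = 6)
z(X, s) = (6 + s)**2 (z(X, s) = (s + 6)**2 = (6 + s)**2)
(146 + z(9, -2))**2 = (146 + (6 - 2)**2)**2 = (146 + 4**2)**2 = (146 + 16)**2 = 162**2 = 26244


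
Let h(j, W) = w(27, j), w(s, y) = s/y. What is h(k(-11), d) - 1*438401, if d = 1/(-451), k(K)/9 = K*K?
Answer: -53046518/121 ≈ -4.3840e+5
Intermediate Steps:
k(K) = 9*K² (k(K) = 9*(K*K) = 9*K²)
d = -1/451 ≈ -0.0022173
h(j, W) = 27/j
h(k(-11), d) - 1*438401 = 27/((9*(-11)²)) - 1*438401 = 27/((9*121)) - 438401 = 27/1089 - 438401 = 27*(1/1089) - 438401 = 3/121 - 438401 = -53046518/121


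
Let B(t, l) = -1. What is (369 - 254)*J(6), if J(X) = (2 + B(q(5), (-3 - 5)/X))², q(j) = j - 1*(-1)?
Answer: 115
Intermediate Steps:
q(j) = 1 + j (q(j) = j + 1 = 1 + j)
J(X) = 1 (J(X) = (2 - 1)² = 1² = 1)
(369 - 254)*J(6) = (369 - 254)*1 = 115*1 = 115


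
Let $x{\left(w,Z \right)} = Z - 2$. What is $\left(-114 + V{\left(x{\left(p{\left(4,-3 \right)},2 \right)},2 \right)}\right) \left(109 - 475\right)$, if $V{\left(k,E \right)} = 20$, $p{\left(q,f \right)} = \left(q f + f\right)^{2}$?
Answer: $34404$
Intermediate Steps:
$p{\left(q,f \right)} = \left(f + f q\right)^{2}$ ($p{\left(q,f \right)} = \left(f q + f\right)^{2} = \left(f + f q\right)^{2}$)
$x{\left(w,Z \right)} = -2 + Z$
$\left(-114 + V{\left(x{\left(p{\left(4,-3 \right)},2 \right)},2 \right)}\right) \left(109 - 475\right) = \left(-114 + 20\right) \left(109 - 475\right) = \left(-94\right) \left(-366\right) = 34404$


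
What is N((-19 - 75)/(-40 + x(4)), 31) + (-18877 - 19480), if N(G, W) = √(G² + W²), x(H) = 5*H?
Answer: -38357 + √98309/10 ≈ -38326.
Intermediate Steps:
N((-19 - 75)/(-40 + x(4)), 31) + (-18877 - 19480) = √(((-19 - 75)/(-40 + 5*4))² + 31²) + (-18877 - 19480) = √((-94/(-40 + 20))² + 961) - 38357 = √((-94/(-20))² + 961) - 38357 = √((-94*(-1/20))² + 961) - 38357 = √((47/10)² + 961) - 38357 = √(2209/100 + 961) - 38357 = √(98309/100) - 38357 = √98309/10 - 38357 = -38357 + √98309/10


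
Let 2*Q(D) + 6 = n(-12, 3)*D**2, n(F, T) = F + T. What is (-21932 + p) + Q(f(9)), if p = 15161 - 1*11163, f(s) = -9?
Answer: -36603/2 ≈ -18302.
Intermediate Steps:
Q(D) = -3 - 9*D**2/2 (Q(D) = -3 + ((-12 + 3)*D**2)/2 = -3 + (-9*D**2)/2 = -3 - 9*D**2/2)
p = 3998 (p = 15161 - 11163 = 3998)
(-21932 + p) + Q(f(9)) = (-21932 + 3998) + (-3 - 9/2*(-9)**2) = -17934 + (-3 - 9/2*81) = -17934 + (-3 - 729/2) = -17934 - 735/2 = -36603/2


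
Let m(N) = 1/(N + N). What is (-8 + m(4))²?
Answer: 3969/64 ≈ 62.016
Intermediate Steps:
m(N) = 1/(2*N)
(-8 + m(4))² = (-8 + (½)/4)² = (-8 + (½)*(¼))² = (-8 + ⅛)² = (-63/8)² = 3969/64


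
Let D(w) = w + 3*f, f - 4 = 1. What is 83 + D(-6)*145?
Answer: 1388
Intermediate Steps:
f = 5 (f = 4 + 1 = 5)
D(w) = 15 + w (D(w) = w + 3*5 = w + 15 = 15 + w)
83 + D(-6)*145 = 83 + (15 - 6)*145 = 83 + 9*145 = 83 + 1305 = 1388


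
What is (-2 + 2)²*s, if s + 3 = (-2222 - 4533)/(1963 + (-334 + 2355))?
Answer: 0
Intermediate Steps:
s = -18707/3984 (s = -3 + (-2222 - 4533)/(1963 + (-334 + 2355)) = -3 - 6755/(1963 + 2021) = -3 - 6755/3984 = -18707/3984 ≈ -4.6955)
(-2 + 2)²*s = (-2 + 2)²*(-18707/3984) = 0²*(-18707/3984) = 0*(-18707/3984) = 0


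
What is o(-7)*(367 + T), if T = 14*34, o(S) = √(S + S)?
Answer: 843*I*√14 ≈ 3154.2*I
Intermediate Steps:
o(S) = √2*√S (o(S) = √(2*S) = √2*√S)
T = 476
o(-7)*(367 + T) = (√2*√(-7))*(367 + 476) = (√2*(I*√7))*843 = (I*√14)*843 = 843*I*√14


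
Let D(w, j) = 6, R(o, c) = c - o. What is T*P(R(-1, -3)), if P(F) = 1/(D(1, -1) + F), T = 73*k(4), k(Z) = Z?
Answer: 73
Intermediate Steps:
T = 292 (T = 73*4 = 292)
P(F) = 1/(6 + F)
T*P(R(-1, -3)) = 292/(6 + (-3 - 1*(-1))) = 292/(6 + (-3 + 1)) = 292/(6 - 2) = 292/4 = 292*(¼) = 73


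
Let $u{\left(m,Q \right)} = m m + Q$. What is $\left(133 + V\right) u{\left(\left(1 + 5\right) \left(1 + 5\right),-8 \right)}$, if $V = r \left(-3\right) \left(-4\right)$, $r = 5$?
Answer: $248584$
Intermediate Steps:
$V = 60$ ($V = 5 \left(-3\right) \left(-4\right) = \left(-15\right) \left(-4\right) = 60$)
$u{\left(m,Q \right)} = Q + m^{2}$ ($u{\left(m,Q \right)} = m^{2} + Q = Q + m^{2}$)
$\left(133 + V\right) u{\left(\left(1 + 5\right) \left(1 + 5\right),-8 \right)} = \left(133 + 60\right) \left(-8 + \left(\left(1 + 5\right) \left(1 + 5\right)\right)^{2}\right) = 193 \left(-8 + \left(6 \cdot 6\right)^{2}\right) = 193 \left(-8 + 36^{2}\right) = 193 \left(-8 + 1296\right) = 193 \cdot 1288 = 248584$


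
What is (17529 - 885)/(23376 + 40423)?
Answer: 16644/63799 ≈ 0.26088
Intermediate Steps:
(17529 - 885)/(23376 + 40423) = 16644/63799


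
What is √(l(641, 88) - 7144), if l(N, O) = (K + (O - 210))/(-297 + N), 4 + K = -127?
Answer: I*√211369854/172 ≈ 84.526*I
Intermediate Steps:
K = -131 (K = -4 - 127 = -131)
l(N, O) = (-341 + O)/(-297 + N) (l(N, O) = (-131 + (O - 210))/(-297 + N) = (-131 + (-210 + O))/(-297 + N) = (-341 + O)/(-297 + N))
√(l(641, 88) - 7144) = √((-341 + 88)/(-297 + 641) - 7144) = √(-253/344 - 7144) = √(-2457789/344) = I*√211369854/172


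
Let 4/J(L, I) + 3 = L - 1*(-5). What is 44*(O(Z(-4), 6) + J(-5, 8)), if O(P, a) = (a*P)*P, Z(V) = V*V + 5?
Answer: 349096/3 ≈ 1.1637e+5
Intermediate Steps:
Z(V) = 5 + V**2 (Z(V) = V**2 + 5 = 5 + V**2)
O(P, a) = a*P**2 (O(P, a) = (P*a)*P = a*P**2)
J(L, I) = 4/(2 + L) (J(L, I) = 4/(-3 + (L - 1*(-5))) = 4/(-3 + (L + 5)) = 4/(-3 + (5 + L)) = 4/(2 + L))
44*(O(Z(-4), 6) + J(-5, 8)) = 44*(6*(5 + (-4)**2)**2 + 4/(2 - 5)) = 44*(6*(5 + 16)**2 + 4/(-3)) = 44*(6*21**2 + 4*(-1/3)) = 44*(6*441 - 4/3) = 44*(2646 - 4/3) = 44*(7934/3) = 349096/3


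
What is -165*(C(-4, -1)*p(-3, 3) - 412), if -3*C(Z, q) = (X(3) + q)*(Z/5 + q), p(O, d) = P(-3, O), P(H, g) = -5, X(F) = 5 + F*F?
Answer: 74415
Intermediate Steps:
X(F) = 5 + F²
p(O, d) = -5
C(Z, q) = -(14 + q)*(q + Z/5)/3 (C(Z, q) = -((5 + 3²) + q)*(Z/5 + q)/3 = -((5 + 9) + q)*(Z*(⅕) + q)/3 = -(14 + q)*(Z/5 + q)/3 = -(14 + q)*(q + Z/5)/3)
-165*(C(-4, -1)*p(-3, 3) - 412) = -165*((-14/3*(-1) - 14/15*(-4) - ⅓*(-1)² - 1/15*(-4)*(-1))*(-5) - 412) = -165*((14/3 + 56/15 - ⅓*1 - 4/15)*(-5) - 412) = -165*((14/3 + 56/15 - ⅓ - 4/15)*(-5) - 412) = -165*((39/5)*(-5) - 412) = -165*(-39 - 412) = -165*(-451) = 74415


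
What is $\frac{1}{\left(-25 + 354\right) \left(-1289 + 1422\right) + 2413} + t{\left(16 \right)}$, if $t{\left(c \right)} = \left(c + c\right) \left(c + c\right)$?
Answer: $\frac{47278081}{46170} \approx 1024.0$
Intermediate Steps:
$t{\left(c \right)} = 4 c^{2}$ ($t{\left(c \right)} = 2 c 2 c = 4 c^{2}$)
$\frac{1}{\left(-25 + 354\right) \left(-1289 + 1422\right) + 2413} + t{\left(16 \right)} = \frac{1}{\left(-25 + 354\right) \left(-1289 + 1422\right) + 2413} + 4 \cdot 16^{2} = \frac{1}{329 \cdot 133 + 2413} + 4 \cdot 256 = \frac{1}{43757 + 2413} + 1024 = \frac{1}{46170} + 1024 = \frac{47278081}{46170}$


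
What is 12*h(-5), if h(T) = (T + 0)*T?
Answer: 300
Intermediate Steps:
h(T) = T² (h(T) = T*T = T²)
12*h(-5) = 12*(-5)² = 12*25 = 300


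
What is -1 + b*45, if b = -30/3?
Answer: -451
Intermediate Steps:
b = -10 (b = -30*⅓ = -10)
-1 + b*45 = -1 - 10*45 = -1 - 450 = -451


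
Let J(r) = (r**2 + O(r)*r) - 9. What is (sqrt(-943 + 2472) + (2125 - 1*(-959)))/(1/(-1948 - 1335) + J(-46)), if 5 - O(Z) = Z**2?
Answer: 5062386/162858139 + 3283*sqrt(1529)/325716278 ≈ 0.031479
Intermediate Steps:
O(Z) = 5 - Z**2
J(r) = -9 + r**2 + r*(5 - r**2) (J(r) = (r**2 + (5 - r**2)*r) - 9 = (r**2 + r*(5 - r**2)) - 9 = -9 + r**2 + r*(5 - r**2))
(sqrt(-943 + 2472) + (2125 - 1*(-959)))/(1/(-1948 - 1335) + J(-46)) = (sqrt(-943 + 2472) + (2125 - 1*(-959)))/(1/(-1948 - 1335) + (-9 + (-46)**2 - 1*(-46)*(-5 + (-46)**2))) = (sqrt(1529) + (2125 + 959))/(1/(-3283) + (-9 + 2116 - 1*(-46)*(-5 + 2116))) = (sqrt(1529) + 3084)/(-1/3283 + (-9 + 2116 - 1*(-46)*2111)) = (3084 + sqrt(1529))/(-1/3283 + (-9 + 2116 + 97106)) = (3084 + sqrt(1529))/(-1/3283 + 99213) = (3084 + sqrt(1529))/(325716278/3283) = (3084 + sqrt(1529))*(3283/325716278) = 5062386/162858139 + 3283*sqrt(1529)/325716278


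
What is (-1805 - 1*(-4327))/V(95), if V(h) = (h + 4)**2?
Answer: 2522/9801 ≈ 0.25732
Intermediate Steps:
V(h) = (4 + h)**2
(-1805 - 1*(-4327))/V(95) = (-1805 - 1*(-4327))/((4 + 95)**2) = (-1805 + 4327)/(99**2) = 2522/9801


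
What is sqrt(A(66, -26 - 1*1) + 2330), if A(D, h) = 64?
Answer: 3*sqrt(266) ≈ 48.929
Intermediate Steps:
sqrt(A(66, -26 - 1*1) + 2330) = sqrt(64 + 2330) = sqrt(2394) = 3*sqrt(266)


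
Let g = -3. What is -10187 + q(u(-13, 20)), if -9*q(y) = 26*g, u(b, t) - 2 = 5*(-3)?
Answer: -30535/3 ≈ -10178.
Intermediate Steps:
u(b, t) = -13 (u(b, t) = 2 + 5*(-3) = 2 - 15 = -13)
q(y) = 26/3 (q(y) = -26*(-3)/9 = -⅑*(-78) = 26/3)
-10187 + q(u(-13, 20)) = -10187 + 26/3 = -30535/3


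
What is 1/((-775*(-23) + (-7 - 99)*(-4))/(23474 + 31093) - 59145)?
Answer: -18189/1075782322 ≈ -1.6908e-5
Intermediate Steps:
1/((-775*(-23) + (-7 - 99)*(-4))/(23474 + 31093) - 59145) = 1/((17825 - 106*(-4))/54567 - 59145) = 1/((17825 + 424)*(1/54567) - 59145) = 1/(18249*(1/54567) - 59145) = 1/(6083/18189 - 59145) = 1/(-1075782322/18189) = -18189/1075782322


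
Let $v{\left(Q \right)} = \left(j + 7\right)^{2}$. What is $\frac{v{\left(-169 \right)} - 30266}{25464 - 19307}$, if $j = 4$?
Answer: $- \frac{30145}{6157} \approx -4.896$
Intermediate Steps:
$v{\left(Q \right)} = 121$ ($v{\left(Q \right)} = \left(4 + 7\right)^{2} = 11^{2} = 121$)
$\frac{v{\left(-169 \right)} - 30266}{25464 - 19307} = \frac{121 - 30266}{25464 - 19307} = - \frac{30145}{6157}$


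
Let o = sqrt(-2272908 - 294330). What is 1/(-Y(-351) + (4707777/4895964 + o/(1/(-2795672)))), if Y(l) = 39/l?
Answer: 2856943504908/53440743079567345527065051872129 + 7445950400449680768*I*sqrt(2567238)/53440743079567345527065051872129 ≈ 5.346e-20 + 2.2324e-10*I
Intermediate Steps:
o = I*sqrt(2567238) (o = sqrt(-2567238) = I*sqrt(2567238) ≈ 1602.3*I)
1/(-Y(-351) + (4707777/4895964 + o/(1/(-2795672)))) = 1/(-39/(-351) + (4707777/4895964 + (I*sqrt(2567238))/(1/(-2795672)))) = 1/(-39*(-1)/351 + (4707777*(1/4895964) + (I*sqrt(2567238))/(-1/2795672))) = 1/(-1*(-1/9) + (1569259/1631988 + (I*sqrt(2567238))*(-2795672))) = 1/(1/9 + (1569259/1631988 - 2795672*I*sqrt(2567238))) = 1/(1750591/1631988 - 2795672*I*sqrt(2567238))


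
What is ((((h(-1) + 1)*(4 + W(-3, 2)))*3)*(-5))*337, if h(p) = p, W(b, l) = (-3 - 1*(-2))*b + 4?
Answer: 0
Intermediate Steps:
W(b, l) = 4 - b (W(b, l) = (-3 + 2)*b + 4 = -b + 4 = 4 - b)
((((h(-1) + 1)*(4 + W(-3, 2)))*3)*(-5))*337 = ((((-1 + 1)*(4 + (4 - 1*(-3))))*3)*(-5))*337 = (((0*(4 + (4 + 3)))*3)*(-5))*337 = (((0*(4 + 7))*3)*(-5))*337 = (((0*11)*3)*(-5))*337 = ((0*3)*(-5))*337 = (0*(-5))*337 = 0*337 = 0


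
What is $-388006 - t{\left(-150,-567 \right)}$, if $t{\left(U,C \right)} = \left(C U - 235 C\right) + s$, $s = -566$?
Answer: $-605735$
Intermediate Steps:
$t{\left(U,C \right)} = -566 - 235 C + C U$ ($t{\left(U,C \right)} = \left(C U - 235 C\right) - 566 = \left(- 235 C + C U\right) - 566 = -566 - 235 C + C U$)
$-388006 - t{\left(-150,-567 \right)} = -388006 - \left(-566 - -133245 - -85050\right) = -388006 - \left(-566 + 133245 + 85050\right) = -388006 - 217729 = -605735$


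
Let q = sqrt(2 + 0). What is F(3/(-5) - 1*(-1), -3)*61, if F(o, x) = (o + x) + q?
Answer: -793/5 + 61*sqrt(2) ≈ -72.333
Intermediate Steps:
q = sqrt(2) ≈ 1.4142
F(o, x) = o + x + sqrt(2) (F(o, x) = (o + x) + sqrt(2) = o + x + sqrt(2))
F(3/(-5) - 1*(-1), -3)*61 = ((3/(-5) - 1*(-1)) - 3 + sqrt(2))*61 = ((3*(-1/5) + 1) - 3 + sqrt(2))*61 = ((-3/5 + 1) - 3 + sqrt(2))*61 = (2/5 - 3 + sqrt(2))*61 = (-13/5 + sqrt(2))*61 = -793/5 + 61*sqrt(2)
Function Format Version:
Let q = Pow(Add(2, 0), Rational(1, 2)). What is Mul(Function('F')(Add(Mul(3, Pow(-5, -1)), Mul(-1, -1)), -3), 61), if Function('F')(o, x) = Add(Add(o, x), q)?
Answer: Add(Rational(-793, 5), Mul(61, Pow(2, Rational(1, 2)))) ≈ -72.333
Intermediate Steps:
q = Pow(2, Rational(1, 2)) ≈ 1.4142
Function('F')(o, x) = Add(o, x, Pow(2, Rational(1, 2))) (Function('F')(o, x) = Add(Add(o, x), Pow(2, Rational(1, 2))) = Add(o, x, Pow(2, Rational(1, 2))))
Mul(Function('F')(Add(Mul(3, Pow(-5, -1)), Mul(-1, -1)), -3), 61) = Mul(Add(Add(Mul(3, Pow(-5, -1)), Mul(-1, -1)), -3, Pow(2, Rational(1, 2))), 61) = Mul(Add(Add(Mul(3, Rational(-1, 5)), 1), -3, Pow(2, Rational(1, 2))), 61) = Mul(Add(Add(Rational(-3, 5), 1), -3, Pow(2, Rational(1, 2))), 61) = Mul(Add(Rational(2, 5), -3, Pow(2, Rational(1, 2))), 61) = Mul(Add(Rational(-13, 5), Pow(2, Rational(1, 2))), 61) = Add(Rational(-793, 5), Mul(61, Pow(2, Rational(1, 2))))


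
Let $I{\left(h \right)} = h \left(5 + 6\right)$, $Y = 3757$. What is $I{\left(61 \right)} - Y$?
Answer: $-3086$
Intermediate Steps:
$I{\left(h \right)} = 11 h$ ($I{\left(h \right)} = h 11 = 11 h$)
$I{\left(61 \right)} - Y = 11 \cdot 61 - 3757 = 671 - 3757 = -3086$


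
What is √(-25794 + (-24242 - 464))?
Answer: 10*I*√505 ≈ 224.72*I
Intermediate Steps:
√(-25794 + (-24242 - 464)) = √(-25794 - 24706) = √(-50500) = 10*I*√505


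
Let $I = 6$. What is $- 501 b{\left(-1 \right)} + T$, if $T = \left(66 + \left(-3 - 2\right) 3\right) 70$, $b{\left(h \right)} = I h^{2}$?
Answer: $564$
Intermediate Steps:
$b{\left(h \right)} = 6 h^{2}$
$T = 3570$ ($T = \left(66 - 15\right) 70 = 51 \cdot 70 = 3570$)
$- 501 b{\left(-1 \right)} + T = - 501 \cdot 6 \left(-1\right)^{2} + 3570 = - 501 \cdot 6 \cdot 1 + 3570 = \left(-501\right) 6 + 3570 = -3006 + 3570 = 564$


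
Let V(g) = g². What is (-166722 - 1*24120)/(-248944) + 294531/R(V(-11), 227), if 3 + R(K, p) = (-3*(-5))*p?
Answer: 6164247479/70575624 ≈ 87.342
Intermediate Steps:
R(K, p) = -3 + 15*p (R(K, p) = -3 + (-3*(-5))*p = -3 + 15*p)
(-166722 - 1*24120)/(-248944) + 294531/R(V(-11), 227) = (-166722 - 1*24120)/(-248944) + 294531/(-3 + 15*227) = (-166722 - 24120)*(-1/248944) + 294531/(-3 + 3405) = -190842*(-1/248944) + 294531/3402 = 95421/124472 + 294531*(1/3402) = 95421/124472 + 98177/1134 = 6164247479/70575624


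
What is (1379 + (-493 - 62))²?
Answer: 678976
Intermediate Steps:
(1379 + (-493 - 62))² = (1379 - 555)² = 824² = 678976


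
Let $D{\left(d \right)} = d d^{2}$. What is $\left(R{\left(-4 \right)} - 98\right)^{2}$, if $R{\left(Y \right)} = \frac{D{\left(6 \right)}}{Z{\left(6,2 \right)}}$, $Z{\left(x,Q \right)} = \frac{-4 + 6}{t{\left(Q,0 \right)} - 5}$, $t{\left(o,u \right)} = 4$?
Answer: $42436$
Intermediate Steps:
$Z{\left(x,Q \right)} = -2$ ($Z{\left(x,Q \right)} = \frac{-4 + 6}{4 - 5} = \frac{2}{-1} = 2 \left(-1\right) = -2$)
$D{\left(d \right)} = d^{3}$
$R{\left(Y \right)} = -108$ ($R{\left(Y \right)} = \frac{6^{3}}{-2} = 216 \left(- \frac{1}{2}\right) = -108$)
$\left(R{\left(-4 \right)} - 98\right)^{2} = \left(-108 - 98\right)^{2} = \left(-206\right)^{2} = 42436$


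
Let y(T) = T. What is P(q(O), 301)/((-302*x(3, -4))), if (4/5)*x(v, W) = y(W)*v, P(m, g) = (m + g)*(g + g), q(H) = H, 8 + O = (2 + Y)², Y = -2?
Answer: 88193/2265 ≈ 38.937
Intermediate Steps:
O = -8 (O = -8 + (2 - 2)² = -8 + 0² = -8 + 0 = -8)
P(m, g) = 2*g*(g + m) (P(m, g) = (g + m)*(2*g) = 2*g*(g + m))
x(v, W) = 5*W*v/4 (x(v, W) = 5*(W*v)/4 = 5*W*v/4)
P(q(O), 301)/((-302*x(3, -4))) = (2*301*(301 - 8))/((-755*(-4)*3/2)) = (2*301*293)/((-302*(-15))) = 176386/4530 = 176386*(1/4530) = 88193/2265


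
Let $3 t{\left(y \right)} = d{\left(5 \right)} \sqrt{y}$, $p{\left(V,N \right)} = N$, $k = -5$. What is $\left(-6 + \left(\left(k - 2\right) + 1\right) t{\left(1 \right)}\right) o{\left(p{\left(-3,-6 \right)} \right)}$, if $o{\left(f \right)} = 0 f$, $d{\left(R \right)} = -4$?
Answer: $0$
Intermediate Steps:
$o{\left(f \right)} = 0$
$t{\left(y \right)} = - \frac{4 \sqrt{y}}{3}$ ($t{\left(y \right)} = \frac{\left(-4\right) \sqrt{y}}{3} = - \frac{4 \sqrt{y}}{3}$)
$\left(-6 + \left(\left(k - 2\right) + 1\right) t{\left(1 \right)}\right) o{\left(p{\left(-3,-6 \right)} \right)} = \left(-6 + \left(\left(-5 - 2\right) + 1\right) \left(- \frac{4 \sqrt{1}}{3}\right)\right) 0 = \left(-6 + \left(-7 + 1\right) \left(\left(- \frac{4}{3}\right) 1\right)\right) 0 = \left(-6 - -8\right) 0 = \left(-6 + 8\right) 0 = 2 \cdot 0 = 0$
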